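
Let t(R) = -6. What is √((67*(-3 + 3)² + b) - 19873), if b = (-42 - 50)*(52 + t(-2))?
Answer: I*√24105 ≈ 155.26*I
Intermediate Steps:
b = -4232 (b = (-42 - 50)*(52 - 6) = -92*46 = -4232)
√((67*(-3 + 3)² + b) - 19873) = √((67*(-3 + 3)² - 4232) - 19873) = √((67*0² - 4232) - 19873) = √((67*0 - 4232) - 19873) = √((0 - 4232) - 19873) = √(-4232 - 19873) = √(-24105) = I*√24105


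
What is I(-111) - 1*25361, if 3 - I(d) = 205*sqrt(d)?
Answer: -25358 - 205*I*sqrt(111) ≈ -25358.0 - 2159.8*I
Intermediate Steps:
I(d) = 3 - 205*sqrt(d)
I(-111) - 1*25361 = (3 - 205*I*sqrt(111)) - 1*25361 = (3 - 205*I*sqrt(111)) - 25361 = -25358 - 205*I*sqrt(111)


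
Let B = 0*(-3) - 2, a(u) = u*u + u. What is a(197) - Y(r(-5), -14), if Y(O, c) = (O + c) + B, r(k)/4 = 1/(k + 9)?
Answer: 39021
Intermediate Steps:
a(u) = u + u**2 (a(u) = u**2 + u = u + u**2)
B = -2 (B = 0 - 2 = -2)
r(k) = 4/(9 + k) (r(k) = 4/(k + 9) = 4/(9 + k))
Y(O, c) = -2 + O + c (Y(O, c) = (O + c) - 2 = -2 + O + c)
a(197) - Y(r(-5), -14) = 197*(1 + 197) - (-2 + 4/(9 - 5) - 14) = 197*198 - (-2 + 4/4 - 14) = 39006 - (-2 + 4*(1/4) - 14) = 39006 - (-2 + 1 - 14) = 39006 - 1*(-15) = 39006 + 15 = 39021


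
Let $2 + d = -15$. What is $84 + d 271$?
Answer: $-4523$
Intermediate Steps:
$d = -17$ ($d = -2 - 15 = -17$)
$84 + d 271 = 84 - 4607 = -4523$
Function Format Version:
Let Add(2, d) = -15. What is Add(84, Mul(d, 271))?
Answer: -4523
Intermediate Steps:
d = -17 (d = Add(-2, -15) = -17)
Add(84, Mul(d, 271)) = Add(84, Mul(-17, 271)) = Add(84, -4607) = -4523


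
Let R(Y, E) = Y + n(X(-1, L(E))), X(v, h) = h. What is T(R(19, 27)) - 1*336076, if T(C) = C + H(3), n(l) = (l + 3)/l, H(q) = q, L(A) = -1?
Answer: -336056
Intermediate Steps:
n(l) = (3 + l)/l
R(Y, E) = -2 + Y (R(Y, E) = Y + (3 - 1)/(-1) = Y - 1*2 = Y - 2 = -2 + Y)
T(C) = 3 + C (T(C) = C + 3 = 3 + C)
T(R(19, 27)) - 1*336076 = (3 + (-2 + 19)) - 1*336076 = (3 + 17) - 336076 = 20 - 336076 = -336056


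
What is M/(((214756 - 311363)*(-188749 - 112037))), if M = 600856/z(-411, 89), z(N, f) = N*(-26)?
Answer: 150214/77628535431993 ≈ 1.9350e-9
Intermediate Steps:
z(N, f) = -26*N
M = 300428/5343 (M = 600856/((-26*(-411))) = 600856/10686 = 600856*(1/10686) = 300428/5343 ≈ 56.228)
M/(((214756 - 311363)*(-188749 - 112037))) = 300428/(5343*(((214756 - 311363)*(-188749 - 112037)))) = 300428/(5343*((-96607*(-300786)))) = (300428/5343)/29058033102 = (300428/5343)*(1/29058033102) = 150214/77628535431993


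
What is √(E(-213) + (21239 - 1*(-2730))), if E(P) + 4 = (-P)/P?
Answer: 2*√5991 ≈ 154.80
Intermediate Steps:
E(P) = -5 (E(P) = -4 + (-P)/P = -4 - 1 = -5)
√(E(-213) + (21239 - 1*(-2730))) = √(-5 + (21239 - 1*(-2730))) = √(-5 + (21239 + 2730)) = √(-5 + 23969) = √23964 = 2*√5991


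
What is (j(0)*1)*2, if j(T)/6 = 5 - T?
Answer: 60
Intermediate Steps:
j(T) = 30 - 6*T (j(T) = 6*(5 - T) = 30 - 6*T)
(j(0)*1)*2 = ((30 - 6*0)*1)*2 = ((30 + 0)*1)*2 = (30*1)*2 = 30*2 = 60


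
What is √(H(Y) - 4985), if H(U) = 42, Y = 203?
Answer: I*√4943 ≈ 70.307*I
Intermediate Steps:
√(H(Y) - 4985) = √(42 - 4985) = √(-4943) = I*√4943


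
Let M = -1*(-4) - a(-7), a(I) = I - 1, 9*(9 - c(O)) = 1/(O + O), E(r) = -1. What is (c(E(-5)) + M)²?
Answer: 143641/324 ≈ 443.34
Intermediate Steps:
c(O) = 9 - 1/(18*O) (c(O) = 9 - 1/(9*(O + O)) = 9 - 1/(2*O)/9 = 9 - 1/(18*O))
a(I) = -1 + I
M = 12 (M = -1*(-4) - (-1 - 7) = 4 - 1*(-8) = 4 + 8 = 12)
(c(E(-5)) + M)² = ((9 - 1/18/(-1)) + 12)² = ((9 - 1/18*(-1)) + 12)² = ((9 + 1/18) + 12)² = (163/18 + 12)² = (379/18)² = 143641/324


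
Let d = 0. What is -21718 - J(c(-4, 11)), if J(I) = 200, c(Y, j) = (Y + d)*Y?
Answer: -21918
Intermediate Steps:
c(Y, j) = Y² (c(Y, j) = (Y + 0)*Y = Y*Y = Y²)
-21718 - J(c(-4, 11)) = -21718 - 1*200 = -21718 - 200 = -21918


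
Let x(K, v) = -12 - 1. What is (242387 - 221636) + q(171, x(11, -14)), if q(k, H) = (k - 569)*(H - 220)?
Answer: 113485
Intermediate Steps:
x(K, v) = -13
q(k, H) = (-569 + k)*(-220 + H)
(242387 - 221636) + q(171, x(11, -14)) = (242387 - 221636) + (125180 - 569*(-13) - 220*171 - 13*171) = 20751 + (125180 + 7397 - 37620 - 2223) = 20751 + 92734 = 113485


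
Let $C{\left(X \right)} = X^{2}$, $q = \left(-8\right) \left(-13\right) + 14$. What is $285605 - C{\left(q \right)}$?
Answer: $271681$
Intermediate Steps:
$q = 118$ ($q = 104 + 14 = 118$)
$285605 - C{\left(q \right)} = 285605 - 118^{2} = 285605 - 13924 = 271681$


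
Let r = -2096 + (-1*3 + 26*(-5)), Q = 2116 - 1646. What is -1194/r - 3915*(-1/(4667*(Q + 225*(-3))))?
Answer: 75574337/142170821 ≈ 0.53157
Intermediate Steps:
Q = 470
r = -2229 (r = -2096 + (-3 - 130) = -2096 - 133 = -2229)
-1194/r - 3915*(-1/(4667*(Q + 225*(-3)))) = -1194/(-2229) - 3915*(-1/(4667*(470 + 225*(-3)))) = -1194*(-1/2229) - 3915*(-1/(4667*(470 - 675))) = 398/743 - 3915/((-4667/(1/(-205)))) = 398/743 - 3915/((-4667/(-1/205))) = 398/743 - 3915/((-4667*(-205))) = 398/743 - 3915/956735 = 398/743 - 3915*1/956735 = 398/743 - 783/191347 = 75574337/142170821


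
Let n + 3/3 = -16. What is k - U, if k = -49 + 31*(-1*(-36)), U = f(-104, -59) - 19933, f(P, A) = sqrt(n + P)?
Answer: 21000 - 11*I ≈ 21000.0 - 11.0*I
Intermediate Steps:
n = -17 (n = -1 - 16 = -17)
f(P, A) = sqrt(-17 + P)
U = -19933 + 11*I (U = sqrt(-17 - 104) - 19933 = sqrt(-121) - 19933 = 11*I - 19933 = -19933 + 11*I ≈ -19933.0 + 11.0*I)
k = 1067 (k = -49 + 31*36 = -49 + 1116 = 1067)
k - U = 1067 - (-19933 + 11*I) = 1067 + (19933 - 11*I) = 21000 - 11*I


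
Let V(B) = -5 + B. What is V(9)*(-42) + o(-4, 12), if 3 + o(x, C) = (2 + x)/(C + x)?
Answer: -685/4 ≈ -171.25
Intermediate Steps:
o(x, C) = -3 + (2 + x)/(C + x)
V(9)*(-42) + o(-4, 12) = (-5 + 9)*(-42) + (2 - 3*12 - 2*(-4))/(12 - 4) = 4*(-42) + (2 - 36 + 8)/8 = -168 + (⅛)*(-26) = -168 - 13/4 = -685/4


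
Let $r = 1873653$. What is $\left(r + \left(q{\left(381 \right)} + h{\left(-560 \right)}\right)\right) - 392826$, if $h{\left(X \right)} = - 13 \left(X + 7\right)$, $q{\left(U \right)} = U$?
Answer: $1488397$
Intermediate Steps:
$h{\left(X \right)} = -91 - 13 X$ ($h{\left(X \right)} = - 13 \left(7 + X\right) = -91 - 13 X$)
$\left(r + \left(q{\left(381 \right)} + h{\left(-560 \right)}\right)\right) - 392826 = \left(1873653 + \left(381 - -7189\right)\right) - 392826 = \left(1873653 + \left(381 + \left(-91 + 7280\right)\right)\right) - 392826 = \left(1873653 + \left(381 + 7189\right)\right) - 392826 = \left(1873653 + 7570\right) - 392826 = 1881223 - 392826 = 1488397$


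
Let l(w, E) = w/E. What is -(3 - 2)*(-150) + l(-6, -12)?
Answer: 301/2 ≈ 150.50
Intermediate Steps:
-(3 - 2)*(-150) + l(-6, -12) = -(3 - 2)*(-150) - 6/(-12) = -1*1*(-150) - 6*(-1/12) = -1*(-150) + ½ = 150 + ½ = 301/2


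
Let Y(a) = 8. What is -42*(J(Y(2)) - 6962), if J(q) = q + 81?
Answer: 288666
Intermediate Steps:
J(q) = 81 + q
-42*(J(Y(2)) - 6962) = -42*((81 + 8) - 6962) = -42*(89 - 6962) = -42*(-6873) = 288666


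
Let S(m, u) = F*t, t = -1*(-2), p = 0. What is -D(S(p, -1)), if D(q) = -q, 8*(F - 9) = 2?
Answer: 37/2 ≈ 18.500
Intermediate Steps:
F = 37/4 (F = 9 + (⅛)*2 = 9 + ¼ = 37/4 ≈ 9.2500)
t = 2
S(m, u) = 37/2 (S(m, u) = (37/4)*2 = 37/2)
-D(S(p, -1)) = -(-1)*37/2 = -1*(-37/2) = 37/2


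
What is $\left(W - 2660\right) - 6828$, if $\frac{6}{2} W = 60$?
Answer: $-9468$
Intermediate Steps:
$W = 20$ ($W = \frac{1}{3} \cdot 60 = 20$)
$\left(W - 2660\right) - 6828 = \left(20 - 2660\right) - 6828 = -2640 - 6828 = -9468$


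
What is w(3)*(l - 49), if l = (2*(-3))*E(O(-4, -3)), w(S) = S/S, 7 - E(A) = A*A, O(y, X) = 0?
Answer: -91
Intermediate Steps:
E(A) = 7 - A² (E(A) = 7 - A*A = 7 - A²)
w(S) = 1
l = -42 (l = (2*(-3))*(7 - 1*0²) = -6*(7 - 1*0) = -6*(7 + 0) = -6*7 = -42)
w(3)*(l - 49) = 1*(-42 - 49) = 1*(-91) = -91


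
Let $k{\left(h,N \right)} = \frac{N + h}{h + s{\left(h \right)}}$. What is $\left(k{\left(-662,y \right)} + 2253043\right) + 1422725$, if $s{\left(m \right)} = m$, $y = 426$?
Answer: $\frac{1216679267}{331} \approx 3.6758 \cdot 10^{6}$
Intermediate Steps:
$k{\left(h,N \right)} = \frac{N + h}{2 h}$ ($k{\left(h,N \right)} = \frac{N + h}{h + h} = \frac{N + h}{2 h}$)
$\left(k{\left(-662,y \right)} + 2253043\right) + 1422725 = \left(\frac{426 - 662}{2 \left(-662\right)} + 2253043\right) + 1422725 = \left(\frac{1}{2} \left(- \frac{1}{662}\right) \left(-236\right) + 2253043\right) + 1422725 = \left(\frac{59}{331} + 2253043\right) + 1422725 = \frac{745757292}{331} + 1422725 = \frac{1216679267}{331}$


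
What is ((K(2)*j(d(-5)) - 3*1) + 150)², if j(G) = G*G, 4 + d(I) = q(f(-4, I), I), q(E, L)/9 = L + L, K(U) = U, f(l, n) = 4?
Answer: 317516761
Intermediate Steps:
q(E, L) = 18*L (q(E, L) = 9*(L + L) = 9*(2*L) = 18*L)
d(I) = -4 + 18*I
j(G) = G²
((K(2)*j(d(-5)) - 3*1) + 150)² = ((2*(-4 + 18*(-5))² - 3*1) + 150)² = ((2*(-4 - 90)² - 3) + 150)² = ((2*(-94)² - 3) + 150)² = ((2*8836 - 3) + 150)² = ((17672 - 3) + 150)² = (17669 + 150)² = 17819² = 317516761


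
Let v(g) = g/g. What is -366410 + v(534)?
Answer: -366409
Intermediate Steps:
v(g) = 1
-366410 + v(534) = -366410 + 1 = -366409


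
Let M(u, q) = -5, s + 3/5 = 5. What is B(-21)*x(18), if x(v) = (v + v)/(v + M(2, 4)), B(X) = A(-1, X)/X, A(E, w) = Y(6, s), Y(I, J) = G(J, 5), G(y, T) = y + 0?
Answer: -264/455 ≈ -0.58022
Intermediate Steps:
s = 22/5 (s = -⅗ + 5 = 22/5 ≈ 4.4000)
G(y, T) = y
Y(I, J) = J
A(E, w) = 22/5
B(X) = 22/(5*X)
x(v) = 2*v/(-5 + v) (x(v) = (v + v)/(v - 5) = (2*v)/(-5 + v) = 2*v/(-5 + v))
B(-21)*x(18) = ((22/5)/(-21))*(2*18/(-5 + 18)) = ((22/5)*(-1/21))*(2*18/13) = -44*18/(105*13) = -22/105*36/13 = -264/455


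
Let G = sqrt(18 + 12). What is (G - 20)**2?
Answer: (20 - sqrt(30))**2 ≈ 210.91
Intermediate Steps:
G = sqrt(30) ≈ 5.4772
(G - 20)**2 = (sqrt(30) - 20)**2 = (-20 + sqrt(30))**2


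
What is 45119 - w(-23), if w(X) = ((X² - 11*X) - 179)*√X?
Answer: 45119 - 603*I*√23 ≈ 45119.0 - 2891.9*I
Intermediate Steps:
w(X) = √X*(-179 + X² - 11*X) (w(X) = (-179 + X² - 11*X)*√X = √X*(-179 + X² - 11*X))
45119 - w(-23) = 45119 - √(-23)*(-179 + (-23)² - 11*(-23)) = 45119 - I*√23*(-179 + 529 + 253) = 45119 - I*√23*603 = 45119 - 603*I*√23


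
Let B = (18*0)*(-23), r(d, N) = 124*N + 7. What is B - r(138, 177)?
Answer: -21955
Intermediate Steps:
r(d, N) = 7 + 124*N
B = 0 (B = 0*(-23) = 0)
B - r(138, 177) = 0 - (7 + 124*177) = 0 - (7 + 21948) = 0 - 1*21955 = 0 - 21955 = -21955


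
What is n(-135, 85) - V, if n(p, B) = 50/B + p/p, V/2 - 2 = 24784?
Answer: -842697/17 ≈ -49570.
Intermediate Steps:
V = 49572 (V = 4 + 2*24784 = 4 + 49568 = 49572)
n(p, B) = 1 + 50/B (n(p, B) = 50/B + 1 = 1 + 50/B)
n(-135, 85) - V = (50 + 85)/85 - 1*49572 = (1/85)*135 - 49572 = 27/17 - 49572 = -842697/17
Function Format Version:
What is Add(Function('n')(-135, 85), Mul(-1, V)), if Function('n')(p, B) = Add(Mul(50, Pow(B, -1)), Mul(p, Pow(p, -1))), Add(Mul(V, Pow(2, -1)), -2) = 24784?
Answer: Rational(-842697, 17) ≈ -49570.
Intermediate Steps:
V = 49572 (V = Add(4, Mul(2, 24784)) = Add(4, 49568) = 49572)
Function('n')(p, B) = Add(1, Mul(50, Pow(B, -1))) (Function('n')(p, B) = Add(Mul(50, Pow(B, -1)), 1) = Add(1, Mul(50, Pow(B, -1))))
Add(Function('n')(-135, 85), Mul(-1, V)) = Add(Mul(Pow(85, -1), Add(50, 85)), Mul(-1, 49572)) = Add(Mul(Rational(1, 85), 135), -49572) = Add(Rational(27, 17), -49572) = Rational(-842697, 17)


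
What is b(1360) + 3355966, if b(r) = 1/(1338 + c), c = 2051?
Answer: 11373368775/3389 ≈ 3.3560e+6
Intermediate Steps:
b(r) = 1/3389 (b(r) = 1/(1338 + 2051) = 1/3389)
b(1360) + 3355966 = 1/3389 + 3355966 = 11373368775/3389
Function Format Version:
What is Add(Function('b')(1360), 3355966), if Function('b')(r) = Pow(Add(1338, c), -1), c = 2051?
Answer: Rational(11373368775, 3389) ≈ 3.3560e+6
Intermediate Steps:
Function('b')(r) = Rational(1, 3389) (Function('b')(r) = Pow(Add(1338, 2051), -1) = Pow(3389, -1) = Rational(1, 3389))
Add(Function('b')(1360), 3355966) = Add(Rational(1, 3389), 3355966) = Rational(11373368775, 3389)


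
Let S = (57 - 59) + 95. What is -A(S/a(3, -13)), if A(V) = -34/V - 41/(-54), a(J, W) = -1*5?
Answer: -4331/1674 ≈ -2.5872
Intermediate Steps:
a(J, W) = -5
S = 93 (S = -2 + 95 = 93)
A(V) = 41/54 - 34/V (A(V) = -34/V - 41*(-1/54) = -34/V + 41/54 = 41/54 - 34/V)
-A(S/a(3, -13)) = -(41/54 - 34/(93/(-5))) = -(41/54 - 34/(93*(-1/5))) = -(41/54 - 34/(-93/5)) = -(41/54 - 34*(-5/93)) = -(41/54 + 170/93) = -1*4331/1674 = -4331/1674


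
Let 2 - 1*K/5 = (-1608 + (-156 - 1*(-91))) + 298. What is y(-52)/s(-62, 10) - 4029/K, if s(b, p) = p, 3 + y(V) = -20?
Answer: -779/270 ≈ -2.8852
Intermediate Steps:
y(V) = -23 (y(V) = -3 - 20 = -23)
K = 6885 (K = 10 - 5*((-1608 + (-156 - 1*(-91))) + 298) = 10 - 5*((-1608 + (-156 + 91)) + 298) = 10 - 5*((-1608 - 65) + 298) = 10 - 5*(-1673 + 298) = 10 - 5*(-1375) = 10 + 6875 = 6885)
y(-52)/s(-62, 10) - 4029/K = -23/10 - 4029/6885 = -23*⅒ - 4029*1/6885 = -23/10 - 79/135 = -779/270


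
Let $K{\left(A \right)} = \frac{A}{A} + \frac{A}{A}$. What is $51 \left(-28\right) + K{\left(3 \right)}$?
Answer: $-1426$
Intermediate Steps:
$K{\left(A \right)} = 2$ ($K{\left(A \right)} = 1 + 1 = 2$)
$51 \left(-28\right) + K{\left(3 \right)} = 51 \left(-28\right) + 2 = -1428 + 2 = -1426$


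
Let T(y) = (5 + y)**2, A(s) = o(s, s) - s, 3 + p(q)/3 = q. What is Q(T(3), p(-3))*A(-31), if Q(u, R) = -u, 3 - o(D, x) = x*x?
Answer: 59328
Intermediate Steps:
p(q) = -9 + 3*q
o(D, x) = 3 - x**2 (o(D, x) = 3 - x*x = 3 - x**2)
A(s) = 3 - s - s**2 (A(s) = (3 - s**2) - s = 3 - s - s**2)
Q(T(3), p(-3))*A(-31) = (-(5 + 3)**2)*(3 - 1*(-31) - 1*(-31)**2) = (-1*8**2)*(3 + 31 - 1*961) = (-1*64)*(3 + 31 - 961) = -64*(-927) = 59328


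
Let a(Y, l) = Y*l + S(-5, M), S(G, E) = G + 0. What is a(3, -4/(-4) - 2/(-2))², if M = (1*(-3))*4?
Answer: 1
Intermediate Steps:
M = -12 (M = -3*4 = -12)
S(G, E) = G
a(Y, l) = -5 + Y*l (a(Y, l) = Y*l - 5 = -5 + Y*l)
a(3, -4/(-4) - 2/(-2))² = (-5 + 3*(-4/(-4) - 2/(-2)))² = (-5 + 3*(-4*(-¼) - 2*(-½)))² = (-5 + 3*(1 + 1))² = (-5 + 3*2)² = (-5 + 6)² = 1² = 1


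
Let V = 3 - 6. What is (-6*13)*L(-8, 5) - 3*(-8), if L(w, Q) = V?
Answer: 258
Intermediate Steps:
V = -3
L(w, Q) = -3
(-6*13)*L(-8, 5) - 3*(-8) = -6*13*(-3) - 3*(-8) = -78*(-3) + 24 = 234 + 24 = 258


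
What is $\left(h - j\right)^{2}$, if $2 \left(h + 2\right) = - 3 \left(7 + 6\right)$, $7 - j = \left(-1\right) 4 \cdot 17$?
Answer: $\frac{37249}{4} \approx 9312.3$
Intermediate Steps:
$j = 75$ ($j = 7 - \left(-1\right) 4 \cdot 17 = 7 - \left(-4\right) 17 = 7 - -68 = 7 + 68 = 75$)
$h = - \frac{43}{2}$ ($h = -2 + \frac{\left(-3\right) \left(7 + 6\right)}{2} = -2 + \frac{\left(-3\right) 13}{2} = -2 + \frac{1}{2} \left(-39\right) = -2 - \frac{39}{2} = - \frac{43}{2} \approx -21.5$)
$\left(h - j\right)^{2} = \left(- \frac{43}{2} - 75\right)^{2} = \left(- \frac{193}{2}\right)^{2} = \frac{37249}{4}$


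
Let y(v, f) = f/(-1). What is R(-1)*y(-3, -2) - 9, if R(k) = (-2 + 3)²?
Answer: -7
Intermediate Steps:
y(v, f) = -f (y(v, f) = f*(-1) = -f)
R(k) = 1 (R(k) = 1² = 1)
R(-1)*y(-3, -2) - 9 = 1*(-1*(-2)) - 9 = 1*2 - 9 = 2 - 9 = -7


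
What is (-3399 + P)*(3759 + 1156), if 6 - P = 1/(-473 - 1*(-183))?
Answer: -967241527/58 ≈ -1.6677e+7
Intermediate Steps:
P = 1741/290 (P = 6 - 1/(-473 - 1*(-183)) = 6 - 1/(-473 + 183) = 6 - 1/(-290) = 6 - 1*(-1/290) = 6 + 1/290 = 1741/290 ≈ 6.0034)
(-3399 + P)*(3759 + 1156) = (-3399 + 1741/290)*(3759 + 1156) = -983969/290*4915 = -967241527/58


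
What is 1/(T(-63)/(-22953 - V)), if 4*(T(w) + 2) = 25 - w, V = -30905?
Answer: 1988/5 ≈ 397.60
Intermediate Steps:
T(w) = 17/4 - w/4 (T(w) = -2 + (25 - w)/4 = -2 + (25/4 - w/4) = 17/4 - w/4)
1/(T(-63)/(-22953 - V)) = 1/((17/4 - 1/4*(-63))/(-22953 - 1*(-30905))) = 1/((17/4 + 63/4)/(-22953 + 30905)) = 1/(20/7952) = 1/(20*(1/7952)) = 1/(5/1988) = 1988/5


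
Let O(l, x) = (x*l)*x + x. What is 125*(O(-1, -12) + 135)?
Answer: -2625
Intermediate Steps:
O(l, x) = x + l*x² (O(l, x) = (l*x)*x + x = l*x² + x = x + l*x²)
125*(O(-1, -12) + 135) = 125*(-12*(1 - 1*(-12)) + 135) = 125*(-12*(1 + 12) + 135) = 125*(-12*13 + 135) = 125*(-156 + 135) = 125*(-21) = -2625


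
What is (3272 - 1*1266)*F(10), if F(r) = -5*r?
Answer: -100300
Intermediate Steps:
(3272 - 1*1266)*F(10) = (3272 - 1*1266)*(-5*10) = (3272 - 1266)*(-50) = 2006*(-50) = -100300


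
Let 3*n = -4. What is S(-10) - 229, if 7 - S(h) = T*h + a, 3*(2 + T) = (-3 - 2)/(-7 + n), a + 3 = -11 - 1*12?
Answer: -214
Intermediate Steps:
n = -4/3 (n = (⅓)*(-4) = -4/3 ≈ -1.3333)
a = -26 (a = -3 + (-11 - 1*12) = -3 + (-11 - 12) = -3 - 23 = -26)
T = -9/5 (T = -2 + ((-3 - 2)/(-7 - 4/3))/3 = -2 + (-5/(-25/3))/3 = -2 + (-5*(-3/25))/3 = -2 + (⅓)*(⅗) = -2 + ⅕ = -9/5 ≈ -1.8000)
S(h) = 33 + 9*h/5 (S(h) = 7 - (-9*h/5 - 26) = 7 - (-26 - 9*h/5) = 7 + (26 + 9*h/5) = 33 + 9*h/5)
S(-10) - 229 = (33 + (9/5)*(-10)) - 229 = (33 - 18) - 229 = 15 - 229 = -214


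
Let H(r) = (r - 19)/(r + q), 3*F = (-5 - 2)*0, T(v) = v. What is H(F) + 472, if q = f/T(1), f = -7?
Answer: 3323/7 ≈ 474.71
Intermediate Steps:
F = 0 (F = ((-5 - 2)*0)/3 = (-7*0)/3 = (⅓)*0 = 0)
q = -7 (q = -7/1 = -7*1 = -7)
H(r) = (-19 + r)/(-7 + r) (H(r) = (r - 19)/(r - 7) = (-19 + r)/(-7 + r))
H(F) + 472 = (-19 + 0)/(-7 + 0) + 472 = -19/(-7) + 472 = -⅐*(-19) + 472 = 19/7 + 472 = 3323/7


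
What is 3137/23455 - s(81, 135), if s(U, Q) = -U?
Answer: 1902992/23455 ≈ 81.134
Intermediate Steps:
3137/23455 - s(81, 135) = 3137/23455 - (-1)*81 = 3137*(1/23455) - 1*(-81) = 3137/23455 + 81 = 1902992/23455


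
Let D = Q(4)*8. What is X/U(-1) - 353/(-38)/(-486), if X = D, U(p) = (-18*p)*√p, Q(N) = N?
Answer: -353/18468 - 16*I/9 ≈ -0.019114 - 1.7778*I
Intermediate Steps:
U(p) = -18*p^(3/2)
D = 32 (D = 4*8 = 32)
X = 32
X/U(-1) - 353/(-38)/(-486) = 32/((-(-18)*I)) - 353/(-38)/(-486) = 32/((-(-18)*I)) - 353*(-1/38)*(-1/486) = 32/((18*I)) + (353/38)*(-1/486) = 32*(-I/18) - 353/18468 = -16*I/9 - 353/18468 = -353/18468 - 16*I/9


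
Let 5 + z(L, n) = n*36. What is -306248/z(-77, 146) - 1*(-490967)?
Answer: 2577761469/5251 ≈ 4.9091e+5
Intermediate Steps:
z(L, n) = -5 + 36*n (z(L, n) = -5 + n*36 = -5 + 36*n)
-306248/z(-77, 146) - 1*(-490967) = -306248/(-5 + 36*146) - 1*(-490967) = -306248/(-5 + 5256) + 490967 = -306248/5251 + 490967 = 2577761469/5251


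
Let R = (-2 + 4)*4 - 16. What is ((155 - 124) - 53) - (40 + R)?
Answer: -54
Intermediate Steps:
R = -8 (R = 2*4 - 16 = 8 - 16 = -8)
((155 - 124) - 53) - (40 + R) = ((155 - 124) - 53) - (40 - 8) = (31 - 53) - 1*32 = -22 - 32 = -54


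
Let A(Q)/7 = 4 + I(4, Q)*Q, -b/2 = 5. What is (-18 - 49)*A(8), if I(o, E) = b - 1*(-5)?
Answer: 16884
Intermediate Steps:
b = -10 (b = -2*5 = -10)
I(o, E) = -5 (I(o, E) = -10 - 1*(-5) = -10 + 5 = -5)
A(Q) = 28 - 35*Q (A(Q) = 7*(4 - 5*Q) = 28 - 35*Q)
(-18 - 49)*A(8) = (-18 - 49)*(28 - 35*8) = -67*(28 - 280) = -67*(-252) = 16884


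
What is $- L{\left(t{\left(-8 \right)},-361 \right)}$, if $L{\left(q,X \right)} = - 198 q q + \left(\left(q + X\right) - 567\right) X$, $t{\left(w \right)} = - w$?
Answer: $-319448$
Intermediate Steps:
$L{\left(q,X \right)} = - 198 q^{2} + X \left(-567 + X + q\right)$ ($L{\left(q,X \right)} = - 198 q^{2} + \left(\left(X + q\right) - 567\right) X = - 198 q^{2} + \left(-567 + X + q\right) X = - 198 q^{2} + X \left(-567 + X + q\right)$)
$- L{\left(t{\left(-8 \right)},-361 \right)} = - (\left(-361\right)^{2} - -204687 - 198 \left(\left(-1\right) \left(-8\right)\right)^{2} - 361 \left(\left(-1\right) \left(-8\right)\right)) = - (130321 + 204687 - 198 \cdot 8^{2} - 2888) = - (130321 + 204687 - 12672 - 2888) = \left(-1\right) 319448 = -319448$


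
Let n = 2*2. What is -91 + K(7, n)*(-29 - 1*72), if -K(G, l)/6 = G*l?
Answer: 16877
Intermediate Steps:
n = 4
K(G, l) = -6*G*l
-91 + K(7, n)*(-29 - 1*72) = -91 + (-6*7*4)*(-29 - 1*72) = -91 - 168*(-29 - 72) = -91 - 168*(-101) = -91 + 16968 = 16877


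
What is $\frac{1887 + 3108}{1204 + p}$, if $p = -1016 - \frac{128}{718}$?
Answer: $\frac{199245}{7492} \approx 26.594$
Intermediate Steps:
$p = - \frac{364808}{359}$ ($p = -1016 - \frac{64}{359} = - \frac{364808}{359} \approx -1016.2$)
$\frac{1887 + 3108}{1204 + p} = \frac{1887 + 3108}{1204 - \frac{364808}{359}} = \frac{4995}{\frac{67428}{359}} = 4995 \cdot \frac{359}{67428} = \frac{199245}{7492}$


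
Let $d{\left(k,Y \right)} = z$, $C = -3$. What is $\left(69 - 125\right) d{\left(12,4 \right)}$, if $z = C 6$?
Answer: $1008$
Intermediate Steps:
$z = -18$ ($z = \left(-3\right) 6 = -18$)
$d{\left(k,Y \right)} = -18$
$\left(69 - 125\right) d{\left(12,4 \right)} = \left(69 - 125\right) \left(-18\right) = \left(-56\right) \left(-18\right) = 1008$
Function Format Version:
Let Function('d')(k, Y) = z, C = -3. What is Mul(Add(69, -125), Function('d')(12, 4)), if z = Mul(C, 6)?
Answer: 1008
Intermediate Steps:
z = -18 (z = Mul(-3, 6) = -18)
Function('d')(k, Y) = -18
Mul(Add(69, -125), Function('d')(12, 4)) = Mul(Add(69, -125), -18) = Mul(-56, -18) = 1008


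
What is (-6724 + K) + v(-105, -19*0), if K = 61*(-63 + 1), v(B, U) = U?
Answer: -10506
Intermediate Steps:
K = -3782 (K = 61*(-62) = -3782)
(-6724 + K) + v(-105, -19*0) = (-6724 - 3782) - 19*0 = -10506 + 0 = -10506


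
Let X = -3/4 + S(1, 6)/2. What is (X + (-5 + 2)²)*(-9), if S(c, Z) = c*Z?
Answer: -405/4 ≈ -101.25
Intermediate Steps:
S(c, Z) = Z*c
X = 9/4 (X = -3/4 + (6*1)/2 = -3*¼ + 6*(½) = -¾ + 3 = 9/4 ≈ 2.2500)
(X + (-5 + 2)²)*(-9) = (9/4 + (-5 + 2)²)*(-9) = (9/4 + (-3)²)*(-9) = (9/4 + 9)*(-9) = (45/4)*(-9) = -405/4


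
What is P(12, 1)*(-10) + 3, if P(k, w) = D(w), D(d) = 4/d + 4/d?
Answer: -77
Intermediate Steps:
D(d) = 8/d
P(k, w) = 8/w
P(12, 1)*(-10) + 3 = (8/1)*(-10) + 3 = (8*1)*(-10) + 3 = 8*(-10) + 3 = -80 + 3 = -77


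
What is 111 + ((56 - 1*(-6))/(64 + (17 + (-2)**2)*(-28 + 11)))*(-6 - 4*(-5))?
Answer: 31655/293 ≈ 108.04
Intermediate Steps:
111 + ((56 - 1*(-6))/(64 + (17 + (-2)**2)*(-28 + 11)))*(-6 - 4*(-5)) = 111 + ((56 + 6)/(64 + (17 + 4)*(-17)))*(-6 + 20) = 111 + (62/(64 + 21*(-17)))*14 = 111 + (62/(64 - 357))*14 = 111 + (62/(-293))*14 = 111 + (62*(-1/293))*14 = 111 - 62/293*14 = 111 - 868/293 = 31655/293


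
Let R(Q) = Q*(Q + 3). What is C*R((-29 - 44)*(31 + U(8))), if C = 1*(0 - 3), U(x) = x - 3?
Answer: -20695500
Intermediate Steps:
U(x) = -3 + x
R(Q) = Q*(3 + Q)
C = -3 (C = 1*(-3) = -3)
C*R((-29 - 44)*(31 + U(8))) = -3*(-29 - 44)*(31 + (-3 + 8))*(3 + (-29 - 44)*(31 + (-3 + 8))) = -3*(-73*(31 + 5))*(3 - 73*(31 + 5)) = -3*(-73*36)*(3 - 73*36) = -(-7884)*(3 - 2628) = -(-7884)*(-2625) = -3*6898500 = -20695500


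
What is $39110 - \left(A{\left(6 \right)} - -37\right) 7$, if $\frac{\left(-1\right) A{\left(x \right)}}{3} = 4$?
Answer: $38935$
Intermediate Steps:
$A{\left(x \right)} = -12$ ($A{\left(x \right)} = \left(-3\right) 4 = -12$)
$39110 - \left(A{\left(6 \right)} - -37\right) 7 = 39110 - \left(-12 - -37\right) 7 = 39110 - \left(-12 + 37\right) 7 = 39110 - 25 \cdot 7 = 39110 - 175 = 38935$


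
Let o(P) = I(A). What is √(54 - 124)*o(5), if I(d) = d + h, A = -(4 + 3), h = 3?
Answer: -4*I*√70 ≈ -33.466*I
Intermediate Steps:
A = -7 (A = -1*7 = -7)
I(d) = 3 + d (I(d) = d + 3 = 3 + d)
o(P) = -4 (o(P) = 3 - 7 = -4)
√(54 - 124)*o(5) = √(54 - 124)*(-4) = √(-70)*(-4) = (I*√70)*(-4) = -4*I*√70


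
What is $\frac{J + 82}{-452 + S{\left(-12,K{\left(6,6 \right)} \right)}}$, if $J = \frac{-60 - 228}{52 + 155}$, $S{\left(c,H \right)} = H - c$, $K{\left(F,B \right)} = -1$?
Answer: $- \frac{206}{1127} \approx -0.18279$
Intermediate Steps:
$J = - \frac{32}{23}$ ($J = - \frac{288}{207} = \left(-288\right) \frac{1}{207} = - \frac{32}{23} \approx -1.3913$)
$\frac{J + 82}{-452 + S{\left(-12,K{\left(6,6 \right)} \right)}} = \frac{- \frac{32}{23} + 82}{-452 - -11} = \frac{1854}{23 \left(-452 + \left(-1 + 12\right)\right)} = \frac{1854}{23 \left(-452 + 11\right)} = \frac{1854}{23 \left(-441\right)} = \frac{1854}{23} \left(- \frac{1}{441}\right) = - \frac{206}{1127}$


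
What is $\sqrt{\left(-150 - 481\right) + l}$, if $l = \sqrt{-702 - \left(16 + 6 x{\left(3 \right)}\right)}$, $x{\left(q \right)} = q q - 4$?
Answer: $\sqrt{-631 + 2 i \sqrt{187}} \approx 0.54426 + 25.126 i$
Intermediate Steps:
$x{\left(q \right)} = -4 + q^{2}$ ($x{\left(q \right)} = q^{2} - 4 = -4 + q^{2}$)
$l = 2 i \sqrt{187}$ ($l = \sqrt{-702 - \left(16 + 6 \left(-4 + 3^{2}\right)\right)} = \sqrt{-702 - \left(16 + 6 \left(-4 + 9\right)\right)} = \sqrt{-702 - 46} = \sqrt{-748} = 2 i \sqrt{187} \approx 27.35 i$)
$\sqrt{\left(-150 - 481\right) + l} = \sqrt{\left(-150 - 481\right) + 2 i \sqrt{187}} = \sqrt{-631 + 2 i \sqrt{187}}$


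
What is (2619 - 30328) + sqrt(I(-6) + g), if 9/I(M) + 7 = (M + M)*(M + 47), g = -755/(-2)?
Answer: -27709 + sqrt(375973546)/998 ≈ -27690.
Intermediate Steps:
g = 755/2 (g = -1/2*(-755) = 755/2 ≈ 377.50)
I(M) = 9/(-7 + 2*M*(47 + M)) (I(M) = 9/(-7 + (M + M)*(M + 47)) = 9/(-7 + (2*M)*(47 + M)) = 9/(-7 + 2*M*(47 + M)))
(2619 - 30328) + sqrt(I(-6) + g) = (2619 - 30328) + sqrt(9/(-7 + 2*(-6)**2 + 94*(-6)) + 755/2) = -27709 + sqrt(9/(-7 + 2*36 - 564) + 755/2) = -27709 + sqrt(9/(-7 + 72 - 564) + 755/2) = -27709 + sqrt(9/(-499) + 755/2) = -27709 + sqrt(9*(-1/499) + 755/2) = -27709 + sqrt(-9/499 + 755/2) = -27709 + sqrt(376727/998) = -27709 + sqrt(375973546)/998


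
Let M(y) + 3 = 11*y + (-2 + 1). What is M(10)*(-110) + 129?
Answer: -11531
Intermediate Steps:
M(y) = -4 + 11*y (M(y) = -3 + (11*y + (-2 + 1)) = -3 + (11*y - 1) = -3 + (-1 + 11*y) = -4 + 11*y)
M(10)*(-110) + 129 = (-4 + 11*10)*(-110) + 129 = (-4 + 110)*(-110) + 129 = 106*(-110) + 129 = -11660 + 129 = -11531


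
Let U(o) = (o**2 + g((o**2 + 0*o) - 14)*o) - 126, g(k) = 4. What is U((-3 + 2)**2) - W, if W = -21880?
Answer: 21759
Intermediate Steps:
U(o) = -126 + o**2 + 4*o (U(o) = (o**2 + 4*o) - 126 = -126 + o**2 + 4*o)
U((-3 + 2)**2) - W = (-126 + ((-3 + 2)**2)**2 + 4*(-3 + 2)**2) - 1*(-21880) = (-126 + ((-1)**2)**2 + 4*(-1)**2) + 21880 = (-126 + 1**2 + 4*1) + 21880 = (-126 + 1 + 4) + 21880 = -121 + 21880 = 21759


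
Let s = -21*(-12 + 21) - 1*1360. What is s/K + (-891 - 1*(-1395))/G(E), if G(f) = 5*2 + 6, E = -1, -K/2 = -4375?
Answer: 137038/4375 ≈ 31.323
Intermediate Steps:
K = 8750 (K = -2*(-4375) = 8750)
s = -1549 (s = -21*9 - 1360 = -189 - 1360 = -1549)
G(f) = 16 (G(f) = 10 + 6 = 16)
s/K + (-891 - 1*(-1395))/G(E) = -1549/8750 + (-891 - 1*(-1395))/16 = -1549*1/8750 + (-891 + 1395)*(1/16) = -1549/8750 + 504*(1/16) = -1549/8750 + 63/2 = 137038/4375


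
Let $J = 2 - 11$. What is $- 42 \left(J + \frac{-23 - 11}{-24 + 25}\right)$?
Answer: $1806$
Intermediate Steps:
$J = -9$
$- 42 \left(J + \frac{-23 - 11}{-24 + 25}\right) = - 42 \left(-9 + \frac{-23 - 11}{-24 + 25}\right) = - 42 \left(-9 - \frac{34}{1}\right) = - 42 \left(-9 - 34\right) = \left(-42\right) \left(-43\right) = 1806$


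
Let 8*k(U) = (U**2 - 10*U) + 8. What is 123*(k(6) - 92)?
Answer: -11562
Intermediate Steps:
k(U) = 1 - 5*U/4 + U**2/8 (k(U) = ((U**2 - 10*U) + 8)/8 = (8 + U**2 - 10*U)/8 = 1 - 5*U/4 + U**2/8)
123*(k(6) - 92) = 123*((1 - 5/4*6 + (1/8)*6**2) - 92) = 123*((1 - 15/2 + (1/8)*36) - 92) = 123*((1 - 15/2 + 9/2) - 92) = 123*(-2 - 92) = 123*(-94) = -11562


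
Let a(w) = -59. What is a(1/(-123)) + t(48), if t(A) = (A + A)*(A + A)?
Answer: 9157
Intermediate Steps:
t(A) = 4*A² (t(A) = (2*A)*(2*A) = 4*A²)
a(1/(-123)) + t(48) = -59 + 4*48² = -59 + 4*2304 = -59 + 9216 = 9157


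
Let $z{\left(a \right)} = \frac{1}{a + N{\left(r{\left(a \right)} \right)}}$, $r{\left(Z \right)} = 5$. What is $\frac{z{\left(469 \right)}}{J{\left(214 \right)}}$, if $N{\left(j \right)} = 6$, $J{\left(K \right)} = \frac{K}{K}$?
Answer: $\frac{1}{475} \approx 0.0021053$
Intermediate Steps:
$J{\left(K \right)} = 1$
$z{\left(a \right)} = \frac{1}{6 + a}$ ($z{\left(a \right)} = \frac{1}{a + 6} = \frac{1}{6 + a}$)
$\frac{z{\left(469 \right)}}{J{\left(214 \right)}} = \frac{1}{\left(6 + 469\right) 1} = \frac{1}{475} \cdot 1 = \frac{1}{475}$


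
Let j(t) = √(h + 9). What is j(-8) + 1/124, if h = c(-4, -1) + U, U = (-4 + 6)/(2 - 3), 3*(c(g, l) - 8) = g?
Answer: 1/124 + √123/3 ≈ 3.7049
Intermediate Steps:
c(g, l) = 8 + g/3
U = -2 (U = 2/(-1) = 2*(-1) = -2)
h = 14/3 (h = (8 + (⅓)*(-4)) - 2 = (8 - 4/3) - 2 = 20/3 - 2 = 14/3 ≈ 4.6667)
j(t) = √123/3 (j(t) = √(14/3 + 9) = √(41/3) = √123/3)
j(-8) + 1/124 = √123/3 + 1/124 = 1/124 + √123/3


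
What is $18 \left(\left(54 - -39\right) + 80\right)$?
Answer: $3114$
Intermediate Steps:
$18 \left(\left(54 - -39\right) + 80\right) = 18 \left(\left(54 + 39\right) + 80\right) = 18 \left(93 + 80\right) = 18 \cdot 173 = 3114$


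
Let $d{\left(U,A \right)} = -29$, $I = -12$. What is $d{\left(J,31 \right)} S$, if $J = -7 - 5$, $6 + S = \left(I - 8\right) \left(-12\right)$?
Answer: $-6786$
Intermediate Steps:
$S = 234$ ($S = -6 + \left(-12 - 8\right) \left(-12\right) = -6 - -240 = -6 + 240 = 234$)
$J = -12$
$d{\left(J,31 \right)} S = \left(-29\right) 234 = -6786$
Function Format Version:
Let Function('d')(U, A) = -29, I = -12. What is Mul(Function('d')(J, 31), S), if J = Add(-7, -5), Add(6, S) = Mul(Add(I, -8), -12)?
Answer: -6786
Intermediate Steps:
S = 234 (S = Add(-6, Mul(Add(-12, -8), -12)) = Add(-6, Mul(-20, -12)) = Add(-6, 240) = 234)
J = -12
Mul(Function('d')(J, 31), S) = Mul(-29, 234) = -6786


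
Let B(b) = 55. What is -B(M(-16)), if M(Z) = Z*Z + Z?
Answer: -55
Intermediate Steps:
M(Z) = Z + Z² (M(Z) = Z² + Z = Z + Z²)
-B(M(-16)) = -1*55 = -55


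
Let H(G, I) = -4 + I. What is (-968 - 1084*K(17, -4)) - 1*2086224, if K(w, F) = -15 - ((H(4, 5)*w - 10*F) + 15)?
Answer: -1992884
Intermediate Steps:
K(w, F) = -30 - w + 10*F (K(w, F) = -15 - (((-4 + 5)*w - 10*F) + 15) = -15 - ((1*w - 10*F) + 15) = -15 - ((w - 10*F) + 15) = -15 - (15 + w - 10*F) = -15 + (-15 - w + 10*F) = -30 - w + 10*F)
(-968 - 1084*K(17, -4)) - 1*2086224 = (-968 - 1084*(-30 - 1*17 + 10*(-4))) - 1*2086224 = (-968 - 1084*(-30 - 17 - 40)) - 2086224 = (-968 - 1084*(-87)) - 2086224 = (-968 + 94308) - 2086224 = 93340 - 2086224 = -1992884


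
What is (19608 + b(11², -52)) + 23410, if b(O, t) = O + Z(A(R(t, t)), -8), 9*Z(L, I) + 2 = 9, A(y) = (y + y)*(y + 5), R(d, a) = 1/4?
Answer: 388258/9 ≈ 43140.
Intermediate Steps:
R(d, a) = ¼
A(y) = 2*y*(5 + y) (A(y) = (2*y)*(5 + y) = 2*y*(5 + y))
Z(L, I) = 7/9 (Z(L, I) = -2/9 + (⅑)*9 = -2/9 + 1 = 7/9)
b(O, t) = 7/9 + O (b(O, t) = O + 7/9 = 7/9 + O)
(19608 + b(11², -52)) + 23410 = (19608 + (7/9 + 11²)) + 23410 = (19608 + (7/9 + 121)) + 23410 = (19608 + 1096/9) + 23410 = 177568/9 + 23410 = 388258/9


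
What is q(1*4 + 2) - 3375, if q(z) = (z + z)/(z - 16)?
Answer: -16881/5 ≈ -3376.2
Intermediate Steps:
q(z) = 2*z/(-16 + z) (q(z) = (2*z)/(-16 + z) = 2*z/(-16 + z))
q(1*4 + 2) - 3375 = 2*(1*4 + 2)/(-16 + (1*4 + 2)) - 3375 = 2*(4 + 2)/(-16 + (4 + 2)) - 3375 = 2*6/(-16 + 6) - 3375 = 2*6/(-10) - 3375 = 2*6*(-⅒) - 3375 = -6/5 - 3375 = -16881/5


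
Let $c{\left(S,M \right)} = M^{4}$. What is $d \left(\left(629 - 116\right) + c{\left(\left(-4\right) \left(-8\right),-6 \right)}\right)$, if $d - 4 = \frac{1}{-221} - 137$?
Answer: $- \frac{53173746}{221} \approx -2.4061 \cdot 10^{5}$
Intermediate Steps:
$d = - \frac{29394}{221}$ ($d = 4 + \left(\frac{1}{-221} - 137\right) = 4 - \frac{30278}{221} = - \frac{29394}{221} \approx -133.0$)
$d \left(\left(629 - 116\right) + c{\left(\left(-4\right) \left(-8\right),-6 \right)}\right) = - \frac{29394 \left(\left(629 - 116\right) + \left(-6\right)^{4}\right)}{221} = - \frac{29394 \left(513 + 1296\right)}{221} = \left(- \frac{29394}{221}\right) 1809 = - \frac{53173746}{221}$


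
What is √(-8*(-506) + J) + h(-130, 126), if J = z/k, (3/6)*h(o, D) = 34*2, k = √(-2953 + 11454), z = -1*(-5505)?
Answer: 136 + √(292536820048 + 46798005*√8501)/8501 ≈ 200.09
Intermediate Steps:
z = 5505
k = √8501 ≈ 92.201
h(o, D) = 136 (h(o, D) = 2*(34*2) = 2*68 = 136)
J = 5505*√8501/8501 (J = 5505/(√8501) = 5505*(√8501/8501) = 5505*√8501/8501 ≈ 59.707)
√(-8*(-506) + J) + h(-130, 126) = √(-8*(-506) + 5505*√8501/8501) + 136 = √(4048 + 5505*√8501/8501) + 136 = 136 + √(4048 + 5505*√8501/8501)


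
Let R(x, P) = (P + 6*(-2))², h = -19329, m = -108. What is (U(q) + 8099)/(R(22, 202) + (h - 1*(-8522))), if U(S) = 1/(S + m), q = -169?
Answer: 2243422/7006161 ≈ 0.32021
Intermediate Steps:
U(S) = 1/(-108 + S) (U(S) = 1/(S - 108) = 1/(-108 + S))
R(x, P) = (-12 + P)² (R(x, P) = (P - 12)² = (-12 + P)²)
(U(q) + 8099)/(R(22, 202) + (h - 1*(-8522))) = (1/(-108 - 169) + 8099)/((-12 + 202)² + (-19329 - 1*(-8522))) = (1/(-277) + 8099)/(190² + (-19329 + 8522)) = (-1/277 + 8099)/(36100 - 10807) = (2243422/277)/25293 = (2243422/277)*(1/25293) = 2243422/7006161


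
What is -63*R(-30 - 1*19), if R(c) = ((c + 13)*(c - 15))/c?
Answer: 20736/7 ≈ 2962.3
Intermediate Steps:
R(c) = (-15 + c)*(13 + c)/c (R(c) = ((13 + c)*(-15 + c))/c = ((-15 + c)*(13 + c))/c = (-15 + c)*(13 + c)/c)
-63*R(-30 - 1*19) = -63*(-2 + (-30 - 1*19) - 195/(-30 - 1*19)) = -63*(-2 + (-30 - 19) - 195/(-30 - 19)) = -63*(-2 - 49 - 195/(-49)) = -63*(-2 - 49 - 195*(-1/49)) = -63*(-2 - 49 + 195/49) = -63*(-2304/49) = 20736/7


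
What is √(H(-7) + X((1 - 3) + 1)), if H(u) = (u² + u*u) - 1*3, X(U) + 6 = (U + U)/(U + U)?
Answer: 3*√10 ≈ 9.4868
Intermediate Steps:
X(U) = -5 (X(U) = -6 + (U + U)/(U + U) = -6 + (2*U)/((2*U)) = -6 + (2*U)*(1/(2*U)) = -6 + 1 = -5)
H(u) = -3 + 2*u² (H(u) = (u² + u²) - 3 = 2*u² - 3 = -3 + 2*u²)
√(H(-7) + X((1 - 3) + 1)) = √((-3 + 2*(-7)²) - 5) = √((-3 + 2*49) - 5) = √((-3 + 98) - 5) = √(95 - 5) = √90 = 3*√10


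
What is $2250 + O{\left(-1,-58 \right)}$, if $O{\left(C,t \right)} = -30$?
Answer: $2220$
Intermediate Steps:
$2250 + O{\left(-1,-58 \right)} = 2250 - 30 = 2220$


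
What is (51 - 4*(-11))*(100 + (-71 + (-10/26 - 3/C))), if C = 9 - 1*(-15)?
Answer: 281485/104 ≈ 2706.6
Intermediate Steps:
C = 24 (C = 9 + 15 = 24)
(51 - 4*(-11))*(100 + (-71 + (-10/26 - 3/C))) = (51 - 4*(-11))*(100 + (-71 + (-10/26 - 3/24))) = (51 + 44)*(100 + (-71 + (-10*1/26 - 3*1/24))) = 95*(100 + (-71 + (-5/13 - ⅛))) = 95*(100 + (-71 - 53/104)) = 95*(100 - 7437/104) = 95*(2963/104) = 281485/104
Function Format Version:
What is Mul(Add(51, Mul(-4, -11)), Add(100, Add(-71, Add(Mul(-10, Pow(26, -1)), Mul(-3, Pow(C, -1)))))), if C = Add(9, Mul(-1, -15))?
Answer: Rational(281485, 104) ≈ 2706.6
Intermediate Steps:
C = 24 (C = Add(9, 15) = 24)
Mul(Add(51, Mul(-4, -11)), Add(100, Add(-71, Add(Mul(-10, Pow(26, -1)), Mul(-3, Pow(C, -1)))))) = Mul(Add(51, Mul(-4, -11)), Add(100, Add(-71, Add(Mul(-10, Pow(26, -1)), Mul(-3, Pow(24, -1)))))) = Mul(Add(51, 44), Add(100, Add(-71, Add(Mul(-10, Rational(1, 26)), Mul(-3, Rational(1, 24)))))) = Mul(95, Add(100, Add(-71, Add(Rational(-5, 13), Rational(-1, 8))))) = Mul(95, Add(100, Add(-71, Rational(-53, 104)))) = Mul(95, Add(100, Rational(-7437, 104))) = Mul(95, Rational(2963, 104)) = Rational(281485, 104)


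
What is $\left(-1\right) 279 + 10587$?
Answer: $10308$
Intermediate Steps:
$\left(-1\right) 279 + 10587 = -279 + 10587 = 10308$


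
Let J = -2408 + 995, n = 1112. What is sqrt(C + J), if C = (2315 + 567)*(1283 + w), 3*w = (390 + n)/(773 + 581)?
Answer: sqrt(15251047833315)/2031 ≈ 1922.8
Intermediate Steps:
w = 751/2031 (w = ((390 + 1112)/(773 + 581))/3 = (1502/1354)/3 = (1502*(1/1354))/3 = (1/3)*(751/677) = 751/2031 ≈ 0.36977)
C = 7512002168/2031 (C = (2315 + 567)*(1283 + 751/2031) = 2882*(2606524/2031) = 7512002168/2031 ≈ 3.6987e+6)
J = -1413
sqrt(C + J) = sqrt(7512002168/2031 - 1413) = sqrt(7509132365/2031) = sqrt(15251047833315)/2031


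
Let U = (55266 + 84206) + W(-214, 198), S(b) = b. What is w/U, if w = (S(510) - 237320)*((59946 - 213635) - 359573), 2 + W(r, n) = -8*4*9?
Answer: 60772787110/69591 ≈ 8.7329e+5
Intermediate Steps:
W(r, n) = -290 (W(r, n) = -2 - 8*4*9 = -2 - 32*9 = -2 - 288 = -290)
U = 139182 (U = (55266 + 84206) - 290 = 139472 - 290 = 139182)
w = 121545574220 (w = (510 - 237320)*((59946 - 213635) - 359573) = -236810*(-153689 - 359573) = -236810*(-513262) = 121545574220)
w/U = 121545574220/139182 = 121545574220*(1/139182) = 60772787110/69591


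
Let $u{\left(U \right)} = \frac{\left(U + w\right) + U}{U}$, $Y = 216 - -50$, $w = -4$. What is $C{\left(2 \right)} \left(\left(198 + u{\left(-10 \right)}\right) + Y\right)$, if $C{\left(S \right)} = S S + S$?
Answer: $\frac{13992}{5} \approx 2798.4$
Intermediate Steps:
$C{\left(S \right)} = S + S^{2}$ ($C{\left(S \right)} = S^{2} + S = S + S^{2}$)
$Y = 266$ ($Y = 216 + 50 = 266$)
$u{\left(U \right)} = \frac{-4 + 2 U}{U}$ ($u{\left(U \right)} = \frac{\left(U - 4\right) + U}{U} = \frac{\left(-4 + U\right) + U}{U} = \frac{-4 + 2 U}{U}$)
$C{\left(2 \right)} \left(\left(198 + u{\left(-10 \right)}\right) + Y\right) = 2 \left(1 + 2\right) \left(\left(198 + \left(2 - \frac{4}{-10}\right)\right) + 266\right) = 2 \cdot 3 \left(\left(198 + \left(2 - - \frac{2}{5}\right)\right) + 266\right) = 6 \left(\left(198 + \left(2 + \frac{2}{5}\right)\right) + 266\right) = 6 \left(\left(198 + \frac{12}{5}\right) + 266\right) = 6 \left(\frac{1002}{5} + 266\right) = 6 \cdot \frac{2332}{5} = \frac{13992}{5}$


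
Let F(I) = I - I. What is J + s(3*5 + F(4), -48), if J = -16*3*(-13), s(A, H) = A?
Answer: 639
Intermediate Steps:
F(I) = 0
J = 624 (J = -48*(-13) = 624)
J + s(3*5 + F(4), -48) = 624 + (3*5 + 0) = 624 + (15 + 0) = 624 + 15 = 639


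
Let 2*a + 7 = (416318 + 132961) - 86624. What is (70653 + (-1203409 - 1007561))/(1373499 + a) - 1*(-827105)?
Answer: 442451662366/534941 ≈ 8.2710e+5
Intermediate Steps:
a = 231324 (a = -7/2 + ((416318 + 132961) - 86624)/2 = -7/2 + (549279 - 86624)/2 = -7/2 + (½)*462655 = -7/2 + 462655/2 = 231324)
(70653 + (-1203409 - 1007561))/(1373499 + a) - 1*(-827105) = (70653 + (-1203409 - 1007561))/(1373499 + 231324) - 1*(-827105) = (70653 - 2210970)/1604823 + 827105 = -2140317*1/1604823 + 827105 = -713439/534941 + 827105 = 442451662366/534941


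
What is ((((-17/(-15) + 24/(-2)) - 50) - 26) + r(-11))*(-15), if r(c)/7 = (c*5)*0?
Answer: 1303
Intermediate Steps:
r(c) = 0 (r(c) = 7*((c*5)*0) = 7*((5*c)*0) = 7*0 = 0)
((((-17/(-15) + 24/(-2)) - 50) - 26) + r(-11))*(-15) = ((((-17/(-15) + 24/(-2)) - 50) - 26) + 0)*(-15) = ((((-17*(-1/15) + 24*(-½)) - 50) - 26) + 0)*(-15) = ((((17/15 - 12) - 50) - 26) + 0)*(-15) = (((-163/15 - 50) - 26) + 0)*(-15) = ((-913/15 - 26) + 0)*(-15) = (-1303/15 + 0)*(-15) = -1303/15*(-15) = 1303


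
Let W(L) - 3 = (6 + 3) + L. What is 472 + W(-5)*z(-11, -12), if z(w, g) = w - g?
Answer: 479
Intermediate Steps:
W(L) = 12 + L (W(L) = 3 + ((6 + 3) + L) = 3 + (9 + L) = 12 + L)
472 + W(-5)*z(-11, -12) = 472 + (12 - 5)*(-11 - 1*(-12)) = 472 + 7*(-11 + 12) = 472 + 7*1 = 472 + 7 = 479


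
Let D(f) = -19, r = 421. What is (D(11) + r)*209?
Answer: 84018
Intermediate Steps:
(D(11) + r)*209 = (-19 + 421)*209 = 402*209 = 84018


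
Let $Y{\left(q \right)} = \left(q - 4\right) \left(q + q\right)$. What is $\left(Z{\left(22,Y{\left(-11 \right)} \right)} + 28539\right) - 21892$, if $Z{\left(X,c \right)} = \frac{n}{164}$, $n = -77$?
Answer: $\frac{1090031}{164} \approx 6646.5$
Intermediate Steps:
$Y{\left(q \right)} = 2 q \left(-4 + q\right)$ ($Y{\left(q \right)} = \left(-4 + q\right) 2 q = 2 q \left(-4 + q\right)$)
$Z{\left(X,c \right)} = - \frac{77}{164}$
$\left(Z{\left(22,Y{\left(-11 \right)} \right)} + 28539\right) - 21892 = \left(- \frac{77}{164} + 28539\right) - 21892 = \frac{4680319}{164} - 21892 = \frac{1090031}{164}$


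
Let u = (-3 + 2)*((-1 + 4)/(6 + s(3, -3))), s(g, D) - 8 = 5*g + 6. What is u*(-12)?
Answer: 36/35 ≈ 1.0286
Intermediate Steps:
s(g, D) = 14 + 5*g (s(g, D) = 8 + (5*g + 6) = 8 + (6 + 5*g) = 14 + 5*g)
u = -3/35 (u = (-3 + 2)*((-1 + 4)/(6 + (14 + 5*3))) = -3/(6 + (14 + 15)) = -3/(6 + 29) = -3/35 ≈ -0.085714)
u*(-12) = -3/35*(-12) = 36/35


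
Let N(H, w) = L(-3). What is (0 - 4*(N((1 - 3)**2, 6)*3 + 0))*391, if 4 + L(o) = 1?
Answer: 14076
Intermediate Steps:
L(o) = -3 (L(o) = -4 + 1 = -3)
N(H, w) = -3
(0 - 4*(N((1 - 3)**2, 6)*3 + 0))*391 = (0 - 4*(-3*3 + 0))*391 = (0 - 4*(-9 + 0))*391 = (0 - 4*(-9))*391 = (0 + 36)*391 = 36*391 = 14076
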